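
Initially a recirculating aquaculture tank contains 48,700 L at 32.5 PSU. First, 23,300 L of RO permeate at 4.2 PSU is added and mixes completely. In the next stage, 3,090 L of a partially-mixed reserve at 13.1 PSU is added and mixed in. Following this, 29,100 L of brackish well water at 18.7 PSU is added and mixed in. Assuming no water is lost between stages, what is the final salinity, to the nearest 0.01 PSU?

21.74 PSU

Total salt / total volume:
Initial salt = 48,700×32.5 = 1,582,750
After stage 1: salt = 1,582,750 + 23,300×4.2 = 1,680,610; volume = 72,000 L; S = 23.342 PSU
After stage 2: salt = 1,680,610 + 3,090×13.1 = 1,721,089; volume = 75,090 L; S = 22.92 PSU
After stage 3: salt = 1,721,089 + 29,100×18.7 = 2,265,259; volume = 104,190 L
S = 2,265,259 / 104,190 = 21.7416 PSU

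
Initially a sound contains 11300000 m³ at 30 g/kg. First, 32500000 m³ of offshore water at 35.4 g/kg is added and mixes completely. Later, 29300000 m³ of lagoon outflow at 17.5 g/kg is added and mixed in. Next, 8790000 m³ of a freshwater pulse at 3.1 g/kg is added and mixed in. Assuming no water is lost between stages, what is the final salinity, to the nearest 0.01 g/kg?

Conserving salt mass:
Initial salt = 11,300,000×30 = 339,000,000
After stage 1: salt = 339,000,000 + 32,500,000×35.4 = 1,489,500,000; volume = 43,800,000 m³; S = 34.007 g/kg
After stage 2: salt = 1,489,500,000 + 29,300,000×17.5 = 2,002,250,000; volume = 73,100,000 m³; S = 27.391 g/kg
After stage 3: salt = 2,002,250,000 + 8,790,000×3.1 = 2,029,499,000; volume = 81,890,000 m³
S = 2,029,499,000 / 81,890,000 = 24.7832 g/kg

24.78 g/kg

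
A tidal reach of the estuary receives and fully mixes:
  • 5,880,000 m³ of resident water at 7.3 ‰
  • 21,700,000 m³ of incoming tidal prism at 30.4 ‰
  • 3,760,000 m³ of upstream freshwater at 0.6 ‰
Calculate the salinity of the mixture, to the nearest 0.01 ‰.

By conservation of dissolved salt,
salt = 5,880,000×7.3 + 21,700,000×30.4 + 3,760,000×0.6 = 42,924,000 + 659,680,000 + 2,256,000 = 704,860,000
volume = 5,880,000 + 21,700,000 + 3,760,000 = 31,340,000 m³
S = 704,860,000 / 31,340,000 = 22.4907 ‰

22.49 ‰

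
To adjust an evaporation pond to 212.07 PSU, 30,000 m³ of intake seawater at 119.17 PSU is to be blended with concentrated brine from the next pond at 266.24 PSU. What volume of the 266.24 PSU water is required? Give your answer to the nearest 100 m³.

Salt balance: 30,000×119.17 + V×266.24 = (30,000+V)×212.07
3,575,100 + 266.24V = 6,362,100 + 212.07V
2,787,000 = 54.17V
V = 51,449.14 m³

51400 m³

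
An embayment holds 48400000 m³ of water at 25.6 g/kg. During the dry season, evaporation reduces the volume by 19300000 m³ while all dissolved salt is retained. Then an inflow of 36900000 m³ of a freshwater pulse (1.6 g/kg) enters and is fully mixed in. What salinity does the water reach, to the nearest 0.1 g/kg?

After evaporation: salt = 48,400,000×25.6 = 1,239,040,000; volume = 48,400,000 − 19,300,000 = 29,100,000 m³
After mixing: salt = 1,239,040,000 + 36,900,000×1.6 = 1,298,080,000; volume = 29,100,000 + 36,900,000 = 66,000,000 m³
S = 1,298,080,000 / 66,000,000 = 19.6679 g/kg

19.7 g/kg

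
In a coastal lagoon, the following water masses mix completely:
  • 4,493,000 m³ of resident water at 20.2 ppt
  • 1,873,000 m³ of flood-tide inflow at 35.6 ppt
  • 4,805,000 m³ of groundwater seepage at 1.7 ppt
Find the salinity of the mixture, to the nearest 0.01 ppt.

14.82 ppt

Weighted by volume,
salt = 4,493,000×20.2 + 1,873,000×35.6 + 4,805,000×1.7 = 90,758,600 + 66,678,800 + 8,168,500 = 165,605,900
volume = 4,493,000 + 1,873,000 + 4,805,000 = 11,171,000 m³
S = 165,605,900 / 11,171,000 = 14.8246 ppt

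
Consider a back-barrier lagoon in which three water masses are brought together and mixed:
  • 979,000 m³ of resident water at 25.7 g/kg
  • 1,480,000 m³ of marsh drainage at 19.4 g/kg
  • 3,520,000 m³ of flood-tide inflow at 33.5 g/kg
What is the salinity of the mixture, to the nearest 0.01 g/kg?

28.73 g/kg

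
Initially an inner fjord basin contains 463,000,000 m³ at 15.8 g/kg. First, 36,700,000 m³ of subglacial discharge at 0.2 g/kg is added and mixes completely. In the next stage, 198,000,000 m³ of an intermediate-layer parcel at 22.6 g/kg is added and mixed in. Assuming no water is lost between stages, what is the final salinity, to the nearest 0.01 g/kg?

Mass of salt is conserved:
Initial salt = 463,000,000×15.8 = 7,315,400,000
After stage 1: salt = 7,315,400,000 + 36,700,000×0.2 = 7,322,740,000; volume = 499,700,000 m³; S = 14.654 g/kg
After stage 2: salt = 7,322,740,000 + 198,000,000×22.6 = 11,797,540,000; volume = 697,700,000 m³
S = 11,797,540,000 / 697,700,000 = 16.9092 g/kg

16.91 g/kg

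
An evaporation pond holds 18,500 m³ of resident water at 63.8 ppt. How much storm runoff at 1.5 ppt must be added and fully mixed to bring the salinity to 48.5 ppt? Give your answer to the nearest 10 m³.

Salt balance: 18,500×63.8 + V×1.5 = (18,500+V)×48.5
1,180,300 + 1.5V = 897,250 + 48.5V
283,050 = 47V
V = 6,022.34 m³

6020 m³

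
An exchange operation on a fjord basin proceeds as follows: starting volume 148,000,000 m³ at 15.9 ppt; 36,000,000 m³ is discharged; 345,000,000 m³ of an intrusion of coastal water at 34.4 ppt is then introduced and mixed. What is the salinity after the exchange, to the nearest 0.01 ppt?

29.87 ppt

Remaining after removal: 112,000,000 m³ at 15.9 ppt (salt = 1,780,800,000)
After addition: salt = 1,780,800,000 + 345,000,000×34.4 = 13,648,800,000; volume = 457,000,000 m³
S = 13,648,800,000 / 457,000,000 = 29.8661 ppt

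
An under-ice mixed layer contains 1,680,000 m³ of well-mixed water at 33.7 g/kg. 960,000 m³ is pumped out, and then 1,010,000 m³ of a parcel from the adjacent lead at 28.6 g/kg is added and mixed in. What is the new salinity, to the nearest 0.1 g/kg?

Remaining after removal: 720,000 m³ at 33.7 g/kg (salt = 24,264,000)
After addition: salt = 24,264,000 + 1,010,000×28.6 = 53,150,000; volume = 1,730,000 m³
S = 53,150,000 / 1,730,000 = 30.7225 g/kg

30.7 g/kg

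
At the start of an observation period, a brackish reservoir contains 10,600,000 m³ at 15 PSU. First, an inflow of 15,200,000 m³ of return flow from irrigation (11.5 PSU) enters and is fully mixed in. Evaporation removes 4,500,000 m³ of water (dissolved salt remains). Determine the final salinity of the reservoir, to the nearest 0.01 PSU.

After mixing: salt = 10,600,000×15 + 15,200,000×11.5 = 333,800,000; volume = 25,800,000 m³
After evaporation: salt unchanged = 333,800,000; volume = 25,800,000 − 4,500,000 = 21,300,000 m³
S = 333,800,000 / 21,300,000 = 15.6714 PSU

15.67 PSU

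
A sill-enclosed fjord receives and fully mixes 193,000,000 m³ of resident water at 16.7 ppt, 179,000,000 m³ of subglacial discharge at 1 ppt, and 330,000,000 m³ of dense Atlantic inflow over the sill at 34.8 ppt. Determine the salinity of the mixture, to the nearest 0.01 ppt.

21.21 ppt

Salt balance:
salt = 193,000,000×16.7 + 179,000,000×1 + 330,000,000×34.8 = 3,223,100,000 + 179,000,000 + 11,484,000,000 = 14,886,100,000
volume = 193,000,000 + 179,000,000 + 330,000,000 = 702,000,000 m³
S = 14,886,100,000 / 702,000,000 = 21.2053 ppt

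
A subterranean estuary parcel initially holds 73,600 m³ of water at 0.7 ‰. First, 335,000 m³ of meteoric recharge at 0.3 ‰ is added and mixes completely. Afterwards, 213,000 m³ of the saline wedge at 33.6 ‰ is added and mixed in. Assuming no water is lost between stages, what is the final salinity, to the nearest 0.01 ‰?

Total salt / total volume:
Initial salt = 73,600×0.7 = 51,520
After stage 1: salt = 51,520 + 335,000×0.3 = 152,020; volume = 408,600 m³; S = 0.372 ‰
After stage 2: salt = 152,020 + 213,000×33.6 = 7,308,820; volume = 621,600 m³
S = 7,308,820 / 621,600 = 11.7581 ‰

11.76 ‰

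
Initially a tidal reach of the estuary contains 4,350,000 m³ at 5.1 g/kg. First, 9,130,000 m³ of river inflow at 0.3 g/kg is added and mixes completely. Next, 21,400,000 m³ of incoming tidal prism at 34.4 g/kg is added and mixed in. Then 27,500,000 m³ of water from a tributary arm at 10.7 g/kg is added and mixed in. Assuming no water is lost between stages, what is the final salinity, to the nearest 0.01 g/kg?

16.92 g/kg

Conserving salt mass:
Initial salt = 4,350,000×5.1 = 22,185,000
After stage 1: salt = 22,185,000 + 9,130,000×0.3 = 24,924,000; volume = 13,480,000 m³; S = 1.849 g/kg
After stage 2: salt = 24,924,000 + 21,400,000×34.4 = 761,084,000; volume = 34,880,000 m³; S = 21.82 g/kg
After stage 3: salt = 761,084,000 + 27,500,000×10.7 = 1,055,334,000; volume = 62,380,000 m³
S = 1,055,334,000 / 62,380,000 = 16.9178 g/kg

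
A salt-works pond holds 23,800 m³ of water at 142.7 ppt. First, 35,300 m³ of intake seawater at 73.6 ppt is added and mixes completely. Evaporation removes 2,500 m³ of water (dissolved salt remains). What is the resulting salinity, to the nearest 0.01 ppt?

105.91 ppt

After mixing: salt = 23,800×142.7 + 35,300×73.6 = 5,994,340; volume = 59,100 m³
After evaporation: salt unchanged = 5,994,340; volume = 59,100 − 2,500 = 56,600 m³
S = 5,994,340 / 56,600 = 105.9071 ppt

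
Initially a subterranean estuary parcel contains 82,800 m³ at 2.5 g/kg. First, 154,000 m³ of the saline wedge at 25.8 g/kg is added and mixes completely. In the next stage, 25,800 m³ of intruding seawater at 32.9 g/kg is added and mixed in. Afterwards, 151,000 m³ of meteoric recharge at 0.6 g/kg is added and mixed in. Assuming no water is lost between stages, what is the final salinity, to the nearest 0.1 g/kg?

12.4 g/kg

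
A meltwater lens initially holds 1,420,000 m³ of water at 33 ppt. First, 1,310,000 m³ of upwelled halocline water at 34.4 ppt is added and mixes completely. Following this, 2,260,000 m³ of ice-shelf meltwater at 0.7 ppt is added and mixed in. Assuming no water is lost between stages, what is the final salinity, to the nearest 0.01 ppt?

18.74 ppt

Total salt / total volume:
Initial salt = 1,420,000×33 = 46,860,000
After stage 1: salt = 46,860,000 + 1,310,000×34.4 = 91,924,000; volume = 2,730,000 m³; S = 33.672 ppt
After stage 2: salt = 91,924,000 + 2,260,000×0.7 = 93,506,000; volume = 4,990,000 m³
S = 93,506,000 / 4,990,000 = 18.7387 ppt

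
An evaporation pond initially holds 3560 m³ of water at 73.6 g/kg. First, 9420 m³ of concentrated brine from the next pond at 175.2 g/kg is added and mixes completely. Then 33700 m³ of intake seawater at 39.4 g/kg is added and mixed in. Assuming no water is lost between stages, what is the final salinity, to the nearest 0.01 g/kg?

69.41 g/kg

Mass of salt is conserved:
Initial salt = 3,560×73.6 = 262,016
After stage 1: salt = 262,016 + 9,420×175.2 = 1,912,400; volume = 12,980 m³; S = 147.334 g/kg
After stage 2: salt = 1,912,400 + 33,700×39.4 = 3,240,180; volume = 46,680 m³
S = 3,240,180 / 46,680 = 69.4126 g/kg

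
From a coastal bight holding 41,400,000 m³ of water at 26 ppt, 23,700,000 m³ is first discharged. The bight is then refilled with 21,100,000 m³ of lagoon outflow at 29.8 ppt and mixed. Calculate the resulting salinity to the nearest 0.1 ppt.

Remaining after removal: 17,700,000 m³ at 26 ppt (salt = 460,200,000)
After addition: salt = 460,200,000 + 21,100,000×29.8 = 1,088,980,000; volume = 38,800,000 m³
S = 1,088,980,000 / 38,800,000 = 28.0665 ppt

28.1 ppt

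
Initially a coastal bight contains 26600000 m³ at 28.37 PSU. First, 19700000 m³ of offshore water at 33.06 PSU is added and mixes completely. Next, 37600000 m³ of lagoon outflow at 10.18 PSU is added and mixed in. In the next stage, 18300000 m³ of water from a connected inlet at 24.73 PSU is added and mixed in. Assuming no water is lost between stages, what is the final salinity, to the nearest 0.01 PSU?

21.93 PSU

Weighted by volume,
Initial salt = 26,600,000×28.37 = 754,642,000
After stage 1: salt = 754,642,000 + 19,700,000×33.06 = 1,405,924,000; volume = 46,300,000 m³; S = 30.366 PSU
After stage 2: salt = 1,405,924,000 + 37,600,000×10.18 = 1,788,692,000; volume = 83,900,000 m³; S = 21.319 PSU
After stage 3: salt = 1,788,692,000 + 18,300,000×24.73 = 2,241,251,000; volume = 102,200,000 m³
S = 2,241,251,000 / 102,200,000 = 21.93 PSU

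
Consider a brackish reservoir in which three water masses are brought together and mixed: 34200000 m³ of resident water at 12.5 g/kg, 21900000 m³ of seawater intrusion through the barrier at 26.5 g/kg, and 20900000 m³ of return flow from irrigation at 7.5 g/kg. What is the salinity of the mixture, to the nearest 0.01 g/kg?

15.12 g/kg

Mass of salt is conserved:
salt = 34,200,000×12.5 + 21,900,000×26.5 + 20,900,000×7.5 = 427,500,000 + 580,350,000 + 156,750,000 = 1,164,600,000
volume = 34,200,000 + 21,900,000 + 20,900,000 = 77,000,000 m³
S = 1,164,600,000 / 77,000,000 = 15.1247 g/kg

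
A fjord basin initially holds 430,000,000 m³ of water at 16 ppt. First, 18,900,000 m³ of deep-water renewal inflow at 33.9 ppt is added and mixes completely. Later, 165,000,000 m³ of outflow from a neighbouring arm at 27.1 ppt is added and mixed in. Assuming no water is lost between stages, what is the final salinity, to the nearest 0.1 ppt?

19.5 ppt

By conservation of dissolved salt,
Initial salt = 430,000,000×16 = 6,880,000,000
After stage 1: salt = 6,880,000,000 + 18,900,000×33.9 = 7,520,710,000; volume = 448,900,000 m³; S = 16.754 ppt
After stage 2: salt = 7,520,710,000 + 165,000,000×27.1 = 11,992,210,000; volume = 613,900,000 m³
S = 11,992,210,000 / 613,900,000 = 19.5345 ppt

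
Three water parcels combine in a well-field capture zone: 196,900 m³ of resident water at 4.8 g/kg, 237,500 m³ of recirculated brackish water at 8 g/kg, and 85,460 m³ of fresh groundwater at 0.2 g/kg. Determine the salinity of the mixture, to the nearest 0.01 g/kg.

By conservation of dissolved salt,
salt = 196,900×4.8 + 237,500×8 + 85,460×0.2 = 945,120 + 1,900,000 + 17,092 = 2,862,212
volume = 196,900 + 237,500 + 85,460 = 519,860 m³
S = 2,862,212 / 519,860 = 5.5057 g/kg

5.51 g/kg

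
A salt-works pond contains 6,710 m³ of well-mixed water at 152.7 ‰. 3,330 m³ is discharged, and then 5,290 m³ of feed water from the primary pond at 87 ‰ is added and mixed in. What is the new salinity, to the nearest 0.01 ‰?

Remaining after removal: 3,380 m³ at 152.7 ‰ (salt = 516,126)
After addition: salt = 516,126 + 5,290×87 = 976,356; volume = 8,670 m³
S = 976,356 / 8,670 = 112.6131 ‰

112.61 ‰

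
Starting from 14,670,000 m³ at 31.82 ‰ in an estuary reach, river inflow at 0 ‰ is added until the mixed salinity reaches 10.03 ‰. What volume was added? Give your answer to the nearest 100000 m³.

31900000 m³

Salt balance: 14,670,000×31.82 + V×0 = (14,670,000+V)×10.03
466,799,400 + 0V = 147,140,100 + 10.03V
319,659,300 = 10.03V
V = 31,870,319.04 m³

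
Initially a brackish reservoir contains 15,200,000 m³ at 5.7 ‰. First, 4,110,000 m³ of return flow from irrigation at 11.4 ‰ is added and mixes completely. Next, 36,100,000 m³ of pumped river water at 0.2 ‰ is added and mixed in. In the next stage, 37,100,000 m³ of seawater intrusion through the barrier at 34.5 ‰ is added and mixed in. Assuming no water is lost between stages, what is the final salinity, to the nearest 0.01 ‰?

Salt balance:
Initial salt = 15,200,000×5.7 = 86,640,000
After stage 1: salt = 86,640,000 + 4,110,000×11.4 = 133,494,000; volume = 19,310,000 m³; S = 6.913 ‰
After stage 2: salt = 133,494,000 + 36,100,000×0.2 = 140,714,000; volume = 55,410,000 m³; S = 2.54 ‰
After stage 3: salt = 140,714,000 + 37,100,000×34.5 = 1,420,664,000; volume = 92,510,000 m³
S = 1,420,664,000 / 92,510,000 = 15.3569 ‰

15.36 ‰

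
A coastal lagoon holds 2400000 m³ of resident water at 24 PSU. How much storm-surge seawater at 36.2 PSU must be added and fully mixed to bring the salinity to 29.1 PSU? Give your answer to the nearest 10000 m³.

Salt balance: 2,400,000×24 + V×36.2 = (2,400,000+V)×29.1
57,600,000 + 36.2V = 69,840,000 + 29.1V
12,240,000 = 7.1V
V = 1,723,943.66 m³

1720000 m³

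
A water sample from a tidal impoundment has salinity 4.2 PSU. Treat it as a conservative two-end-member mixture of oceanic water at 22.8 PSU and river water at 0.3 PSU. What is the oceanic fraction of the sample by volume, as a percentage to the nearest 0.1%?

17.3%

Let g be the oceanic fraction. Salt balance per unit volume:
g×22.8 + (1−g)×0.3 = 4.2
g = (4.2 − 0.3) / (22.8 − 0.3) = 3.9/22.5 = 0.1733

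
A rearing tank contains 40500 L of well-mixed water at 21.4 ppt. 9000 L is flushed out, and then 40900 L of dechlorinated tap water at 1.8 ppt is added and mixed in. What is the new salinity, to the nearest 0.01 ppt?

Remaining after removal: 31,500 L at 21.4 ppt (salt = 674,100)
After addition: salt = 674,100 + 40,900×1.8 = 747,720; volume = 72,400 L
S = 747,720 / 72,400 = 10.3276 ppt

10.33 ppt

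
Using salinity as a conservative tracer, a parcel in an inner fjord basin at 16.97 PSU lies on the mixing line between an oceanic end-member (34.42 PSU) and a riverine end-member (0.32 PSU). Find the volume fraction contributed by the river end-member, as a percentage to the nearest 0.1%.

51.2%

Let f be the freshwater fraction. Salt balance per unit volume:
f×0.32 + (1−f)×34.42 = 16.97
f = (34.42 − 16.97) / (34.42 − 0.32) = 17.45/34.1 = 0.5117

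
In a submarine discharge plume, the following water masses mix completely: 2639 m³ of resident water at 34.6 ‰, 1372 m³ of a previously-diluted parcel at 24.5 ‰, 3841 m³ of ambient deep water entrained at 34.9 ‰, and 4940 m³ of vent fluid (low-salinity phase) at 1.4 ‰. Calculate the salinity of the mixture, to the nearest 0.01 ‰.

20.79 ‰

Mass of salt is conserved:
salt = 2,639×34.6 + 1,372×24.5 + 3,841×34.9 + 4,940×1.4 = 91,309.4 + 33,614 + 134,050.9 + 6,916 = 265,890.3
volume = 2,639 + 1,372 + 3,841 + 4,940 = 12,792 m³
S = 265,890.3 / 12,792 = 20.7857 ‰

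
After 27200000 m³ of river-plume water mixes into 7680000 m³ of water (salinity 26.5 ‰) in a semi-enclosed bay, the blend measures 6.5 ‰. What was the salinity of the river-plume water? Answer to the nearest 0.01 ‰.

0.85 ‰

Salt balance: 7,680,000×26.5 + 27,200,000×S = 34,880,000×6.5
203,520,000 + 27,200,000·S = 226,720,000
S = (226,720,000 − 203,520,000) / 27,200,000 = 0.8529 ‰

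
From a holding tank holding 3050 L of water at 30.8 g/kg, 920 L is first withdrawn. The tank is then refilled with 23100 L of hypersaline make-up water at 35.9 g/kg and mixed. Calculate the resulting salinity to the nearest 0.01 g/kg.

35.47 g/kg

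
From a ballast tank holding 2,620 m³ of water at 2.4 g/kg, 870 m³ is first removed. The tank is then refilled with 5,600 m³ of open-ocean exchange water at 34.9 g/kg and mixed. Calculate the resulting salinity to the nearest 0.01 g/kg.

27.16 g/kg

Remaining after removal: 1,750 m³ at 2.4 g/kg (salt = 4,200)
After addition: salt = 4,200 + 5,600×34.9 = 199,640; volume = 7,350 m³
S = 199,640 / 7,350 = 27.1619 g/kg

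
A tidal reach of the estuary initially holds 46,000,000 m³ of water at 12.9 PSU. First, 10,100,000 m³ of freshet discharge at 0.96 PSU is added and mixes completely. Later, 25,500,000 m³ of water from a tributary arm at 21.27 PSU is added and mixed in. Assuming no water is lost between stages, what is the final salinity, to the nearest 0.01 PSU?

14.04 PSU

Conserving salt mass:
Initial salt = 46,000,000×12.9 = 593,400,000
After stage 1: salt = 593,400,000 + 10,100,000×0.96 = 603,096,000; volume = 56,100,000 m³; S = 10.75 PSU
After stage 2: salt = 603,096,000 + 25,500,000×21.27 = 1,145,481,000; volume = 81,600,000 m³
S = 1,145,481,000 / 81,600,000 = 14.0378 PSU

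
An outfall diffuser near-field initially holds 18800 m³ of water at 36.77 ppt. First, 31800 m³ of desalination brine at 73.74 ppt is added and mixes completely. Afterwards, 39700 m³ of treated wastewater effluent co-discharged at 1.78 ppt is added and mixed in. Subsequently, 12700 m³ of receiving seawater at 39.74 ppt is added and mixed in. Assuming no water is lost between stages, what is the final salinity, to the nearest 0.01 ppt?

35.06 ppt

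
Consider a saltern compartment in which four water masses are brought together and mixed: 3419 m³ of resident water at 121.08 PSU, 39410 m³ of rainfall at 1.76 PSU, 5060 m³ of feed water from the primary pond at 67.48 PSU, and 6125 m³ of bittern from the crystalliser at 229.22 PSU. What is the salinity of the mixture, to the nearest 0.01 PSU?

41.26 PSU

Total salt / total volume:
salt = 3,419×121.08 + 39,410×1.76 + 5,060×67.48 + 6,125×229.22 = 413,972.52 + 69,361.6 + 341,448.8 + 1,403,972.5 = 2,228,755.42
volume = 3,419 + 39,410 + 5,060 + 6,125 = 54,014 m³
S = 2,228,755.42 / 54,014 = 41.2626 PSU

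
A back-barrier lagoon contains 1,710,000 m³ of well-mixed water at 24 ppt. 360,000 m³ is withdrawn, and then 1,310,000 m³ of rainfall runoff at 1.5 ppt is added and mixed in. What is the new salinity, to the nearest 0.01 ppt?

12.92 ppt

Remaining after removal: 1,350,000 m³ at 24 ppt (salt = 32,400,000)
After addition: salt = 32,400,000 + 1,310,000×1.5 = 34,365,000; volume = 2,660,000 m³
S = 34,365,000 / 2,660,000 = 12.9192 ppt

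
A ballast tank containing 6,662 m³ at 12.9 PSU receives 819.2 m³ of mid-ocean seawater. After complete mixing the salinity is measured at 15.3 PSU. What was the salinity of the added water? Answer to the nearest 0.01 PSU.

34.82 PSU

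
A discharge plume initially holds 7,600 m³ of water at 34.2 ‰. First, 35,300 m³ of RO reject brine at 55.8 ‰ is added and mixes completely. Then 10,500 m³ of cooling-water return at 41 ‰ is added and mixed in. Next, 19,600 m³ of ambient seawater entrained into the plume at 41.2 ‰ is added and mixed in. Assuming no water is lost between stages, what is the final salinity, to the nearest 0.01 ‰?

By conservation of dissolved salt,
Initial salt = 7,600×34.2 = 259,920
After stage 1: salt = 259,920 + 35,300×55.8 = 2,229,660; volume = 42,900 m³; S = 51.973 ‰
After stage 2: salt = 2,229,660 + 10,500×41 = 2,660,160; volume = 53,400 m³; S = 49.816 ‰
After stage 3: salt = 2,660,160 + 19,600×41.2 = 3,467,680; volume = 73,000 m³
S = 3,467,680 / 73,000 = 47.5025 ‰

47.50 ‰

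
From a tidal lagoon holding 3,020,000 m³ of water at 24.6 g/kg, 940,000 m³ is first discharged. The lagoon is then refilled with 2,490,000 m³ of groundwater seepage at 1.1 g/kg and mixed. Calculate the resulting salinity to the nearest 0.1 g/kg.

Remaining after removal: 2,080,000 m³ at 24.6 g/kg (salt = 51,168,000)
After addition: salt = 51,168,000 + 2,490,000×1.1 = 53,907,000; volume = 4,570,000 m³
S = 53,907,000 / 4,570,000 = 11.7958 g/kg

11.8 g/kg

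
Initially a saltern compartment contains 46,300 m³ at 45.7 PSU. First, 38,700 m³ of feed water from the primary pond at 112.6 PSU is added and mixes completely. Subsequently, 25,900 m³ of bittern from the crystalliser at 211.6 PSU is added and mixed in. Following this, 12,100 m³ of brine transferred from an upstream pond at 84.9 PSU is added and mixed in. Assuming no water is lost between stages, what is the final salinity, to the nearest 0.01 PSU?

By conservation of dissolved salt,
Initial salt = 46,300×45.7 = 2,115,910
After stage 1: salt = 2,115,910 + 38,700×112.6 = 6,473,530; volume = 85,000 m³; S = 76.159 PSU
After stage 2: salt = 6,473,530 + 25,900×211.6 = 11,953,970; volume = 110,900 m³; S = 107.791 PSU
After stage 3: salt = 11,953,970 + 12,100×84.9 = 12,981,260; volume = 123,000 m³
S = 12,981,260 / 123,000 = 105.5387 PSU

105.54 PSU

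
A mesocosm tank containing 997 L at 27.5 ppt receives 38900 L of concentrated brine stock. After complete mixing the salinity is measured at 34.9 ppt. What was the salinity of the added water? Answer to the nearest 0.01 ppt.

35.09 ppt

Salt balance: 997×27.5 + 38,900×S = 39,897×34.9
27,417.5 + 38,900·S = 1,392,405.3
S = (1,392,405.3 − 27,417.5) / 38,900 = 35.0897 ppt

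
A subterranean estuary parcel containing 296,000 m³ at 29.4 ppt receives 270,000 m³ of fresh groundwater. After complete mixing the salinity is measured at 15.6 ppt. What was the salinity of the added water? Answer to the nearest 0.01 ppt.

0.47 ppt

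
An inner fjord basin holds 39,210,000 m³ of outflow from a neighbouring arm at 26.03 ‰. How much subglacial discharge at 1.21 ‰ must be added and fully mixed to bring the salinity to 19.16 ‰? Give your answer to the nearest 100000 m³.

15000000 m³

Salt balance: 39,210,000×26.03 + V×1.21 = (39,210,000+V)×19.16
1,020,636,300 + 1.21V = 751,263,600 + 19.16V
269,372,700 = 17.95V
V = 15,006,835.65 m³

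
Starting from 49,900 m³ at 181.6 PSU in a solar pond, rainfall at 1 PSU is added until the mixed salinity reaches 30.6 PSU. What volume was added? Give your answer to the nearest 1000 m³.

255000 m³

Salt balance: 49,900×181.6 + V×1 = (49,900+V)×30.6
9,061,840 + 1V = 1,526,940 + 30.6V
7,534,900 = 29.6V
V = 254,557.43 m³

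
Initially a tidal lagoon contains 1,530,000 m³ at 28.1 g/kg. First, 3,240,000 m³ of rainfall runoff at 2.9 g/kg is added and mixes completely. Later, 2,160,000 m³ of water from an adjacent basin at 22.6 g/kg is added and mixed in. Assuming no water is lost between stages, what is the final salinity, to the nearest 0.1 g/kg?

Weighted by volume,
Initial salt = 1,530,000×28.1 = 42,993,000
After stage 1: salt = 42,993,000 + 3,240,000×2.9 = 52,389,000; volume = 4,770,000 m³; S = 10.983 g/kg
After stage 2: salt = 52,389,000 + 2,160,000×22.6 = 101,205,000; volume = 6,930,000 m³
S = 101,205,000 / 6,930,000 = 14.6039 g/kg

14.6 g/kg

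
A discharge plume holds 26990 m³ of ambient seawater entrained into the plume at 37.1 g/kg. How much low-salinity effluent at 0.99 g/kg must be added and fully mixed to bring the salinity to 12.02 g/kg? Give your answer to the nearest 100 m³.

61400 m³

Salt balance: 26,990×37.1 + V×0.99 = (26,990+V)×12.02
1,001,329 + 0.99V = 324,419.8 + 12.02V
676,909.2 = 11.03V
V = 61,369.83 m³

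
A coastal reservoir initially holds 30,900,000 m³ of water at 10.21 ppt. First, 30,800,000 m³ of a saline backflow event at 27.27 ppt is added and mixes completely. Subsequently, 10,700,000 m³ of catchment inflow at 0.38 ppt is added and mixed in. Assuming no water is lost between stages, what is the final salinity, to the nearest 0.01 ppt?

By conservation of dissolved salt,
Initial salt = 30,900,000×10.21 = 315,489,000
After stage 1: salt = 315,489,000 + 30,800,000×27.27 = 1,155,405,000; volume = 61,700,000 m³; S = 18.726 ppt
After stage 2: salt = 1,155,405,000 + 10,700,000×0.38 = 1,159,471,000; volume = 72,400,000 m³
S = 1,159,471,000 / 72,400,000 = 16.0148 ppt

16.01 ppt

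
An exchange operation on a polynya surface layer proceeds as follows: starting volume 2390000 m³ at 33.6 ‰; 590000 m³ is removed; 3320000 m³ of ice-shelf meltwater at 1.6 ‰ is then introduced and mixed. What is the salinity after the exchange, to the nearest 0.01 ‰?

12.85 ‰

Remaining after removal: 1,800,000 m³ at 33.6 ‰ (salt = 60,480,000)
After addition: salt = 60,480,000 + 3,320,000×1.6 = 65,792,000; volume = 5,120,000 m³
S = 65,792,000 / 5,120,000 = 12.85 ‰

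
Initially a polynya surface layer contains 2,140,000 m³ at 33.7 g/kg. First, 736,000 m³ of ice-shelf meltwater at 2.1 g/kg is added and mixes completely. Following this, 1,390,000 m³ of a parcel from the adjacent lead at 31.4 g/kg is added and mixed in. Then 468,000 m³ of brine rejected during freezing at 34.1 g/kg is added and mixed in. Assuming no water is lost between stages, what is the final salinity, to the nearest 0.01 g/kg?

28.15 g/kg

Mass of salt is conserved:
Initial salt = 2,140,000×33.7 = 72,118,000
After stage 1: salt = 72,118,000 + 736,000×2.1 = 73,663,600; volume = 2,876,000 m³; S = 25.613 g/kg
After stage 2: salt = 73,663,600 + 1,390,000×31.4 = 117,309,600; volume = 4,266,000 m³; S = 27.499 g/kg
After stage 3: salt = 117,309,600 + 468,000×34.1 = 133,268,400; volume = 4,734,000 m³
S = 133,268,400 / 4,734,000 = 28.1513 g/kg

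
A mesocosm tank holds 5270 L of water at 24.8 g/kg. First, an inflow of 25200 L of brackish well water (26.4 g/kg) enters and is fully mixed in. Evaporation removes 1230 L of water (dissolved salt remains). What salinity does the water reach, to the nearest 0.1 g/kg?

27.2 g/kg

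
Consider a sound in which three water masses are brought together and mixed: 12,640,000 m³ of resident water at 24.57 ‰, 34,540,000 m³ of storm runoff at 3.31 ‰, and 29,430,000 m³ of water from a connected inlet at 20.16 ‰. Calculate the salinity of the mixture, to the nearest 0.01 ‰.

13.29 ‰

Weighted by volume,
salt = 12,640,000×24.57 + 34,540,000×3.31 + 29,430,000×20.16 = 310,564,800 + 114,327,400 + 593,308,800 = 1,018,201,000
volume = 12,640,000 + 34,540,000 + 29,430,000 = 76,610,000 m³
S = 1,018,201,000 / 76,610,000 = 13.2907 ‰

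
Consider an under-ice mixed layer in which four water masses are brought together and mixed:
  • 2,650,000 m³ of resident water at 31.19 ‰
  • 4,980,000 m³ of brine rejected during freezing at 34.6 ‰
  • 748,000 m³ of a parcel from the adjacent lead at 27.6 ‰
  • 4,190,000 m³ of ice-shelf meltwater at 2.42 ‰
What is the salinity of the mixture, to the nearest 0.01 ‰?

22.74 ‰

Conserving salt mass:
salt = 2,650,000×31.19 + 4,980,000×34.6 + 748,000×27.6 + 4,190,000×2.42 = 82,653,500 + 172,308,000 + 20,644,800 + 10,139,800 = 285,746,100
volume = 2,650,000 + 4,980,000 + 748,000 + 4,190,000 = 12,568,000 m³
S = 285,746,100 / 12,568,000 = 22.736 ‰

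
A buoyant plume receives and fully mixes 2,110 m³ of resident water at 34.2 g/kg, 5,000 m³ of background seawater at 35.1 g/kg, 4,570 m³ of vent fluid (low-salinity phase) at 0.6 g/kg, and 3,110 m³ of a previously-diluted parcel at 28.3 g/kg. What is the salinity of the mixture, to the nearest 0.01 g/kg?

Total salt / total volume:
salt = 2,110×34.2 + 5,000×35.1 + 4,570×0.6 + 3,110×28.3 = 72,162 + 175,500 + 2,742 + 88,013 = 338,417
volume = 2,110 + 5,000 + 4,570 + 3,110 = 14,790 m³
S = 338,417 / 14,790 = 22.8815 g/kg

22.88 g/kg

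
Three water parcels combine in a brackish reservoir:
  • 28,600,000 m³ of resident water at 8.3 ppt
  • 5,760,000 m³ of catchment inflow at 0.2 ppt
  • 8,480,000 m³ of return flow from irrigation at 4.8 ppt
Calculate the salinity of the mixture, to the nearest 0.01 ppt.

Weighted by volume,
salt = 28,600,000×8.3 + 5,760,000×0.2 + 8,480,000×4.8 = 237,380,000 + 1,152,000 + 40,704,000 = 279,236,000
volume = 28,600,000 + 5,760,000 + 8,480,000 = 42,840,000 m³
S = 279,236,000 / 42,840,000 = 6.5181 ppt

6.52 ppt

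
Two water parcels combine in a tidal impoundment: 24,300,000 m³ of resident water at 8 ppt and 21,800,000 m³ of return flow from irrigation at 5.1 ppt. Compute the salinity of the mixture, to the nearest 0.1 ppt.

6.6 ppt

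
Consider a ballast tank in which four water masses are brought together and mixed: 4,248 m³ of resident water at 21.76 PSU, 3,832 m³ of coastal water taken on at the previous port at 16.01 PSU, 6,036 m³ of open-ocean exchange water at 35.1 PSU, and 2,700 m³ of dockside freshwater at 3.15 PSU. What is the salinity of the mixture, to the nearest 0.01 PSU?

22.25 PSU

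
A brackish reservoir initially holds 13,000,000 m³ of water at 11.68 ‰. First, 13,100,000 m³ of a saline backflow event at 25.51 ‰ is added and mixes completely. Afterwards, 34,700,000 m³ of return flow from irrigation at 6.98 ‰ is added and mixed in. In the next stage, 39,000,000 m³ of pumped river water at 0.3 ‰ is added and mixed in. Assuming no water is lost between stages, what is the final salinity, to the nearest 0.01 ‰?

7.41 ‰

By conservation of dissolved salt,
Initial salt = 13,000,000×11.68 = 151,840,000
After stage 1: salt = 151,840,000 + 13,100,000×25.51 = 486,021,000; volume = 26,100,000 m³; S = 18.621 ‰
After stage 2: salt = 486,021,000 + 34,700,000×6.98 = 728,227,000; volume = 60,800,000 m³; S = 11.977 ‰
After stage 3: salt = 728,227,000 + 39,000,000×0.3 = 739,927,000; volume = 99,800,000 m³
S = 739,927,000 / 99,800,000 = 7.4141 ‰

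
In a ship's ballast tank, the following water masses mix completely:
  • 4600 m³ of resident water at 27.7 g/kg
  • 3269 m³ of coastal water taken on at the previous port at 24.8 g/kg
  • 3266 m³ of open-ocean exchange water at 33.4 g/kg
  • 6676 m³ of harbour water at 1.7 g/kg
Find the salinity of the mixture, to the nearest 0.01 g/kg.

Salt balance:
salt = 4,600×27.7 + 3,269×24.8 + 3,266×33.4 + 6,676×1.7 = 127,420 + 81,071.2 + 109,084.4 + 11,349.2 = 328,924.8
volume = 4,600 + 3,269 + 3,266 + 6,676 = 17,811 m³
S = 328,924.8 / 17,811 = 18.4675 g/kg

18.47 g/kg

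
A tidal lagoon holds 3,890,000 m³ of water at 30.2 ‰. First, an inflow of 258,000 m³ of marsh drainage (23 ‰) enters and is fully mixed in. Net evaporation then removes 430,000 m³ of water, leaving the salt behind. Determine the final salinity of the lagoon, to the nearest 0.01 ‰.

33.19 ‰

After mixing: salt = 3,890,000×30.2 + 258,000×23 = 123,412,000; volume = 4,148,000 m³
After evaporation: salt unchanged = 123,412,000; volume = 4,148,000 − 430,000 = 3,718,000 m³
S = 123,412,000 / 3,718,000 = 33.1931 ‰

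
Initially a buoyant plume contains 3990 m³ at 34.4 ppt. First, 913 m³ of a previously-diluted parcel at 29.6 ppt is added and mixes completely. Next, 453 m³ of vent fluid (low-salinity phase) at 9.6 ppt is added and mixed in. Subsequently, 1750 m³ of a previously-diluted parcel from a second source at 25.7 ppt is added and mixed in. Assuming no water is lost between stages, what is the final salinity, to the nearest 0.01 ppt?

Weighted by volume,
Initial salt = 3,990×34.4 = 137,256
After stage 1: salt = 137,256 + 913×29.6 = 164,280.8; volume = 4,903 m³; S = 33.506 ppt
After stage 2: salt = 164,280.8 + 453×9.6 = 168,629.6; volume = 5,356 m³; S = 31.484 ppt
After stage 3: salt = 168,629.6 + 1,750×25.7 = 213,604.6; volume = 7,106 m³
S = 213,604.6 / 7,106 = 30.0598 ppt

30.06 ppt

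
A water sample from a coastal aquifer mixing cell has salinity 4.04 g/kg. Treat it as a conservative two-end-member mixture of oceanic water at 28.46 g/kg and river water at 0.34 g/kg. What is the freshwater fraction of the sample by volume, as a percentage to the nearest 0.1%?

Let f be the freshwater fraction. Salt balance per unit volume:
f×0.34 + (1−f)×28.46 = 4.04
f = (28.46 − 4.04) / (28.46 − 0.34) = 24.42/28.12 = 0.8684

86.8%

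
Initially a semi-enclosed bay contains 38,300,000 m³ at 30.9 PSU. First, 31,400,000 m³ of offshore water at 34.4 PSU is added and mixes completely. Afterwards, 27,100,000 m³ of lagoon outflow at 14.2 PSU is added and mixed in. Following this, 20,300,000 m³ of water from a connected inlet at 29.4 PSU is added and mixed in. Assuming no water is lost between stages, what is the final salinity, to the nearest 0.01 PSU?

27.71 PSU

Conserving salt mass:
Initial salt = 38,300,000×30.9 = 1,183,470,000
After stage 1: salt = 1,183,470,000 + 31,400,000×34.4 = 2,263,630,000; volume = 69,700,000 m³; S = 32.477 PSU
After stage 2: salt = 2,263,630,000 + 27,100,000×14.2 = 2,648,450,000; volume = 96,800,000 m³; S = 27.36 PSU
After stage 3: salt = 2,648,450,000 + 20,300,000×29.4 = 3,245,270,000; volume = 117,100,000 m³
S = 3,245,270,000 / 117,100,000 = 27.7137 PSU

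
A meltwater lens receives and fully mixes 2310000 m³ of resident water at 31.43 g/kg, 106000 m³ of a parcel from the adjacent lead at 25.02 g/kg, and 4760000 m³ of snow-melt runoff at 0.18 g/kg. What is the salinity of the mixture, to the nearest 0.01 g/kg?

10.61 g/kg

Conserving salt mass:
salt = 2,310,000×31.43 + 106,000×25.02 + 4,760,000×0.18 = 72,603,300 + 2,652,120 + 856,800 = 76,112,220
volume = 2,310,000 + 106,000 + 4,760,000 = 7,176,000 m³
S = 76,112,220 / 7,176,000 = 10.6065 g/kg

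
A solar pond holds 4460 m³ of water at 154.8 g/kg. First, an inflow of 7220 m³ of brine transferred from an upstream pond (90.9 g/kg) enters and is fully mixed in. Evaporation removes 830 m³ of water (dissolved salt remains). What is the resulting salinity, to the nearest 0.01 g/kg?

After mixing: salt = 4,460×154.8 + 7,220×90.9 = 1,346,706; volume = 11,680 m³
After evaporation: salt unchanged = 1,346,706; volume = 11,680 − 830 = 10,850 m³
S = 1,346,706 / 10,850 = 124.1204 g/kg

124.12 g/kg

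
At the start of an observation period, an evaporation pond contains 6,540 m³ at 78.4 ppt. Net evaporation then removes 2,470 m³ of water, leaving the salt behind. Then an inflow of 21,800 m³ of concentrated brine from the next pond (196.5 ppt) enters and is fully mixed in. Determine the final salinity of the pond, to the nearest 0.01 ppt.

185.41 ppt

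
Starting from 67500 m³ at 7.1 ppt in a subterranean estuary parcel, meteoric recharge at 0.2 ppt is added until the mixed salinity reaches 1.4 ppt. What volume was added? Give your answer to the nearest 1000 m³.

321000 m³

Salt balance: 67,500×7.1 + V×0.2 = (67,500+V)×1.4
479,250 + 0.2V = 94,500 + 1.4V
384,750 = 1.2V
V = 320,625 m³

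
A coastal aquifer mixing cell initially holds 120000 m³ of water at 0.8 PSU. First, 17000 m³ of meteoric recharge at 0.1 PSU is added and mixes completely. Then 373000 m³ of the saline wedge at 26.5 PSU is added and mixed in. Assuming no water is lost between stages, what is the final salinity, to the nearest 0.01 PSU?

19.57 PSU

By conservation of dissolved salt,
Initial salt = 120,000×0.8 = 96,000
After stage 1: salt = 96,000 + 17,000×0.1 = 97,700; volume = 137,000 m³; S = 0.713 PSU
After stage 2: salt = 97,700 + 373,000×26.5 = 9,982,200; volume = 510,000 m³
S = 9,982,200 / 510,000 = 19.5729 PSU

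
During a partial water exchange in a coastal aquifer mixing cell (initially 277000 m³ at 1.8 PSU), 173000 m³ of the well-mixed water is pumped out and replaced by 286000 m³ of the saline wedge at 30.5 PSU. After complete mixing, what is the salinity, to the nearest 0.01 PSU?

22.85 PSU

Remaining after removal: 104,000 m³ at 1.8 PSU (salt = 187,200)
After addition: salt = 187,200 + 286,000×30.5 = 8,910,200; volume = 390,000 m³
S = 8,910,200 / 390,000 = 22.8467 PSU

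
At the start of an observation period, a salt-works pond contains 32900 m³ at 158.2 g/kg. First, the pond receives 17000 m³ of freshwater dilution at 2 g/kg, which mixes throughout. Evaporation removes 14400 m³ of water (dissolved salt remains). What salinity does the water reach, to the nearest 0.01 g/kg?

147.57 g/kg

After mixing: salt = 32,900×158.2 + 17,000×2 = 5,238,780; volume = 49,900 m³
After evaporation: salt unchanged = 5,238,780; volume = 49,900 − 14,400 = 35,500 m³
S = 5,238,780 / 35,500 = 147.5713 g/kg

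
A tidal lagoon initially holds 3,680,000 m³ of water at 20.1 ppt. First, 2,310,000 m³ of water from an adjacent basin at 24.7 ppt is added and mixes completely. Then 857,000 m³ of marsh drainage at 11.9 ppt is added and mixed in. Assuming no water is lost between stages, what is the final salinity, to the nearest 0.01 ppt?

20.63 ppt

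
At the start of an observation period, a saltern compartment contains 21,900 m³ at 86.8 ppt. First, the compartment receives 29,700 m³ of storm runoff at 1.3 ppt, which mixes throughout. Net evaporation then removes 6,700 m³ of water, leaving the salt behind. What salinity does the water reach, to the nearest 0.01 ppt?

After mixing: salt = 21,900×86.8 + 29,700×1.3 = 1,939,530; volume = 51,600 m³
After evaporation: salt unchanged = 1,939,530; volume = 51,600 − 6,700 = 44,900 m³
S = 1,939,530 / 44,900 = 43.1967 ppt

43.20 ppt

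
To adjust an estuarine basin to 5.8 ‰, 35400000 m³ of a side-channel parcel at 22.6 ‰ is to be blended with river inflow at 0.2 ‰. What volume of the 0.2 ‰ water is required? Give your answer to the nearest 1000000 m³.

Salt balance: 35,400,000×22.6 + V×0.2 = (35,400,000+V)×5.8
800,040,000 + 0.2V = 205,320,000 + 5.8V
594,720,000 = 5.6V
V = 106,200,000 m³

106000000 m³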